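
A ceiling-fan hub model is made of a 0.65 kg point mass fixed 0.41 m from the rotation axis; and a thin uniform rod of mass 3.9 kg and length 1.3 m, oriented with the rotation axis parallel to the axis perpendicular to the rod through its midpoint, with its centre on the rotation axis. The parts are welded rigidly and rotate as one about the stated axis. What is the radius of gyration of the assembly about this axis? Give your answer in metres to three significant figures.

0.380

Point mass: I_cm = 0; centre at d = 0.41 m, so I = I_cm + Md² gives I = 0 + (0.65)(0.41)² = 0.10926 kg m².
Thin rod: I_cm = (1/12)ML² = (1/12)(3.9)(1.3)² = 0.54925 kg m²; axis through the centre, so I = 0.54925 kg m².
Total I = 0.65851 kg m²; total mass M = 4.55 kg.
k = √(I/M) = √(0.65851/4.55) = 0.38043 m.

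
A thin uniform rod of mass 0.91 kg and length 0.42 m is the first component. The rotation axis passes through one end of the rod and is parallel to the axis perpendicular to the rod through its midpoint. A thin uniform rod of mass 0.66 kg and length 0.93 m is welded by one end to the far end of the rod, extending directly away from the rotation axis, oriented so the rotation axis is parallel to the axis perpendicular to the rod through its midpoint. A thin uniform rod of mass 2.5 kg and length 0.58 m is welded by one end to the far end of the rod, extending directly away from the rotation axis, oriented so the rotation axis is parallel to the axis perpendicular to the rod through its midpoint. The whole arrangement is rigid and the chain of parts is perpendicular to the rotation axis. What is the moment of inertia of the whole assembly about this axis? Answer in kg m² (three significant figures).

Thin rod: I_cm = (1/12)ML² = (1/12)(0.91)(0.42)² = 0.013377 kg m²; centre at d = 0.21 m, so I = I_cm + Md² gives I = 0.013377 + (0.91)(0.21)² = 0.053508 kg m².
Thin rod: I_cm = (1/12)ML² = (1/12)(0.66)(0.93)² = 0.04757 kg m²; centre at d = 0.21 + 0.21 + 0.465 = 0.885 m, so I = I_cm + Md² gives I = 0.04757 + (0.66)(0.885)² = 0.5645 kg m².
Thin rod: I_cm = (1/12)ML² = (1/12)(2.5)(0.58)² = 0.070083 kg m²; centre at d = 0.21 + 0.21 + 0.465 + 0.465 + 0.29 = 1.64 m, so I = I_cm + Md² gives I = 0.070083 + (2.5)(1.64)² = 6.7941 kg m².
Total I = 0.053508 + 0.5645 + 6.7941 = 7.4121 kg m².

7.41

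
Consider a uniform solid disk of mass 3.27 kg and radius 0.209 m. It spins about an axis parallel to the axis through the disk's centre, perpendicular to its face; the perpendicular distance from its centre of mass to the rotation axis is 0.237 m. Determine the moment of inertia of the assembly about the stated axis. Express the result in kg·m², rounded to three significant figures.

0.255

I_cm = (1/2)MR² = (1/2)(3.27)(0.209)² = 0.071418 kg·m²; centre at d = 0.237 m, so the parallel axis theorem gives I = 0.071418 + (3.27)(0.237)² = 0.25509 kg·m².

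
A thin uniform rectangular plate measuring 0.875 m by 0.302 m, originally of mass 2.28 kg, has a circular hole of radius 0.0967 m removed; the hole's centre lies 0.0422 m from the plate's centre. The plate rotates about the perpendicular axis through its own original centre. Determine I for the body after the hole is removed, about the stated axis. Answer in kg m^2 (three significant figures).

Unpierced body about its centre: I₀ = (1/12)M(a²+b²) = (1/12)(2.28)[(0.875)² + (0.302)²] = 0.1628 kg m^2.
The removed disk has mass m = M·πr²/(ab) = (2.28)·π(0.0967)²/(0.875·0.302) = 0.25347 kg (same uniform areal density).
Its moment of inertia about the rotation axis (parallel-axis theorem): I_hole = (1/2)mr² + md² = (1/2)(0.25347)(0.0967)² + (0.25347)(0.0422)² = 0.0016365 kg m^2.
Treating the hole as negative mass, I = I₀ − I_hole = 0.1628 − 0.0016365 = 0.16116 kg m^2.

0.161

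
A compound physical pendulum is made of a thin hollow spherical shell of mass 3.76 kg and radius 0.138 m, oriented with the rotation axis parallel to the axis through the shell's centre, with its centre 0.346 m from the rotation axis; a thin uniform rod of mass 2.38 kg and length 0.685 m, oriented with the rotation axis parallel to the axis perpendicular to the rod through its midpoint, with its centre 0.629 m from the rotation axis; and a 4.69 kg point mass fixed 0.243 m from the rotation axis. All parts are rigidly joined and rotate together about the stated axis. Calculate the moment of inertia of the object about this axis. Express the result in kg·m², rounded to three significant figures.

Spherical shell: I_cm = (2/3)MR² = (2/3)(3.76)(0.138)² = 0.047737 kg·m²; centre at d = 0.346 m, so I = I_cm + Md² gives I = 0.047737 + (3.76)(0.346)² = 0.49787 kg·m².
Thin rod: I_cm = (1/12)ML² = (1/12)(2.38)(0.685)² = 0.093063 kg·m²; centre at d = 0.629 m, so I = I_cm + Md² gives I = 0.093063 + (2.38)(0.629)² = 1.0347 kg·m².
Point mass: I_cm = 0; centre at d = 0.243 m, so I = I_cm + Md² gives I = 0 + (4.69)(0.243)² = 0.27694 kg·m².
Total I = 0.49787 + 1.0347 + 0.27694 = 1.8095 kg·m².

1.81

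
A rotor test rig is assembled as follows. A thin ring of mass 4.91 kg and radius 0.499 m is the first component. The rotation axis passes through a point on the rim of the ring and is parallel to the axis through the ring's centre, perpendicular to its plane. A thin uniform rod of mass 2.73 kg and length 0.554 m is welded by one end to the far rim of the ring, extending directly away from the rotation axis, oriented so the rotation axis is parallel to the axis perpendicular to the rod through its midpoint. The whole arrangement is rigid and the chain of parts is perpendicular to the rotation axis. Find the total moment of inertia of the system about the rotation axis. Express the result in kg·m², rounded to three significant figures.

6.95

Thin ring: I_cm = MR² = (4.91)(0.499)² = 1.2226 kg·m²; centre at d = 0.499 m, so the parallel axis theorem gives I = 1.2226 + (4.91)(0.499)² = 2.4452 kg·m².
Thin rod: I_cm = (1/12)ML² = (1/12)(2.73)(0.554)² = 0.069823 kg·m²; centre at d = 0.499 + 0.499 + 0.277 = 1.275 m, so the parallel axis theorem gives I = 0.069823 + (2.73)(1.275)² = 4.5078 kg·m².
Total I = 2.4452 + 4.5078 = 6.953 kg·m².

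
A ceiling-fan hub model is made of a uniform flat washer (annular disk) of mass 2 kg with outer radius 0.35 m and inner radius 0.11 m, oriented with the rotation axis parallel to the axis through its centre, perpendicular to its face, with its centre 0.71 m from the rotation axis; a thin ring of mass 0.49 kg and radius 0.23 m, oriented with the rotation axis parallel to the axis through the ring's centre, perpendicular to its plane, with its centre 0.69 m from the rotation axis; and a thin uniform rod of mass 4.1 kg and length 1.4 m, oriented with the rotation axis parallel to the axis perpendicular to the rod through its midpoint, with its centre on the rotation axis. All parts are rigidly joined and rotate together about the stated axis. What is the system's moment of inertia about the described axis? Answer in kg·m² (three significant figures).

2.07

Annular disk: I_cm = (1/2)M(R²+r²) = (1/2)(2)[(0.35)² + (0.11)²] = 0.1346 kg·m²; centre at d = 0.71 m, so I = I_cm + Md² gives I = 0.1346 + (2)(0.71)² = 1.1428 kg·m².
Thin ring: I_cm = MR² = (0.49)(0.23)² = 0.025921 kg·m²; centre at d = 0.69 m, so I = I_cm + Md² gives I = 0.025921 + (0.49)(0.69)² = 0.25921 kg·m².
Thin rod: I_cm = (1/12)ML² = (1/12)(4.1)(1.4)² = 0.66967 kg·m²; axis through the centre, so I = 0.66967 kg·m².
Total I = 1.1428 + 0.25921 + 0.66967 = 2.0717 kg·m².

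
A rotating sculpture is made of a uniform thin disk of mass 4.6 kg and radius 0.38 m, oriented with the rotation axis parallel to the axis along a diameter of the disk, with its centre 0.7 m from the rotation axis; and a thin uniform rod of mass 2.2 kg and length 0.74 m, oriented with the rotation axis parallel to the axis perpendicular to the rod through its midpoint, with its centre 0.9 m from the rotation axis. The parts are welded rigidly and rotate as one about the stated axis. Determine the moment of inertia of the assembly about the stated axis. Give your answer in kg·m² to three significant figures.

Thin disk: I_cm = (1/4)MR² = (1/4)(4.6)(0.38)² = 0.16606 kg·m²; centre at d = 0.7 m, so the parallel axis theorem gives I = 0.16606 + (4.6)(0.7)² = 2.4201 kg·m².
Thin rod: I_cm = (1/12)ML² = (1/12)(2.2)(0.74)² = 0.10039 kg·m²; centre at d = 0.9 m, so the parallel axis theorem gives I = 0.10039 + (2.2)(0.9)² = 1.8824 kg·m².
Total I = 2.4201 + 1.8824 = 4.3025 kg·m².

4.30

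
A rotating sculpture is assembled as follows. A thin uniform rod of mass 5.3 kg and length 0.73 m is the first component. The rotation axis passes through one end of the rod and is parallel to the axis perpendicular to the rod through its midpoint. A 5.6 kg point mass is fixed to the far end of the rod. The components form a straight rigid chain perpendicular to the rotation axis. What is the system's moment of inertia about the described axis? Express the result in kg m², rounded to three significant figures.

Thin rod: I_cm = (1/12)ML² = (1/12)(5.3)(0.73)² = 0.23536 kg m²; centre at d = 0.365 m, so the parallel axis theorem gives I = 0.23536 + (5.3)(0.365)² = 0.94146 kg m².
Point mass: I_cm = 0; centre at d = 0.365 + 0.365 = 0.73 m, so the parallel axis theorem gives I = 0 + (5.6)(0.73)² = 2.9842 kg m².
Total I = 0.94146 + 2.9842 = 3.9257 kg m².

3.93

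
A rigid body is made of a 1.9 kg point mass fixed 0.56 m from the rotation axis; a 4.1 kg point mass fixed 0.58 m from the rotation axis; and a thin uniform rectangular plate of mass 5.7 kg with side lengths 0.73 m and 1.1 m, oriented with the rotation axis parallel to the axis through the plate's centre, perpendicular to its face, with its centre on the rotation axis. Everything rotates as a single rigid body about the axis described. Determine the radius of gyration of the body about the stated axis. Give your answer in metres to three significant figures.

Point mass: I_cm = 0; centre at d = 0.56 m, so I = I_cm + Md² gives I = 0 + (1.9)(0.56)² = 0.59584 kg m².
Point mass: I_cm = 0; centre at d = 0.58 m, so I = I_cm + Md² gives I = 0 + (4.1)(0.58)² = 1.3792 kg m².
Rectangular plate: I_cm = (1/12)M(a²+b²) = (1/12)(5.7)[(0.73)² + (1.1)²] = 0.82788 kg m²; axis through the centre, so I = 0.82788 kg m².
Total I = 2.803 kg m²; total mass M = 11.7 kg.
k = √(I/M) = √(2.803/11.7) = 0.48946 m.

0.489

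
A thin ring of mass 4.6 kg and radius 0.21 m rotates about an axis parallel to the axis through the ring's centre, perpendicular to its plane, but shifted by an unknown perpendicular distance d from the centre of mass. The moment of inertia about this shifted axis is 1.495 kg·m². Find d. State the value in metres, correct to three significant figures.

0.530

About the centre-of-mass axis, I_cm = MR² = (4.6)(0.21)² = 0.20286 kg·m².
Parallel axis theorem: I = I_cm + Md², so Md² = 1.495 − 0.20286 = 1.2921 kg·m².
d = √(1.2921 / 4.6) = 0.53 m.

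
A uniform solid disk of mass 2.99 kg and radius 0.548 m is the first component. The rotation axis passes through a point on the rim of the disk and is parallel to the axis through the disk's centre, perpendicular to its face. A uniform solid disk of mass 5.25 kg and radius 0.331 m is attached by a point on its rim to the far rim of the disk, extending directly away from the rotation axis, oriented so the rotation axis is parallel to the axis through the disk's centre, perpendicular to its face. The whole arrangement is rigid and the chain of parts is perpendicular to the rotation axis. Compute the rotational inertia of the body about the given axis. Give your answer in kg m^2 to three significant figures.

Solid disk: I_cm = (1/2)MR² = (1/2)(2.99)(0.548)² = 0.44895 kg m^2; centre at d = 0.548 m, so the parallel axis theorem gives I = 0.44895 + (2.99)(0.548)² = 1.3469 kg m^2.
Solid disk: I_cm = (1/2)MR² = (1/2)(5.25)(0.331)² = 0.2876 kg m^2; centre at d = 0.548 + 0.548 + 0.331 = 1.427 m, so the parallel axis theorem gives I = 0.2876 + (5.25)(1.427)² = 10.978 kg m^2.
Total I = 1.3469 + 10.978 = 12.325 kg m^2.

12.3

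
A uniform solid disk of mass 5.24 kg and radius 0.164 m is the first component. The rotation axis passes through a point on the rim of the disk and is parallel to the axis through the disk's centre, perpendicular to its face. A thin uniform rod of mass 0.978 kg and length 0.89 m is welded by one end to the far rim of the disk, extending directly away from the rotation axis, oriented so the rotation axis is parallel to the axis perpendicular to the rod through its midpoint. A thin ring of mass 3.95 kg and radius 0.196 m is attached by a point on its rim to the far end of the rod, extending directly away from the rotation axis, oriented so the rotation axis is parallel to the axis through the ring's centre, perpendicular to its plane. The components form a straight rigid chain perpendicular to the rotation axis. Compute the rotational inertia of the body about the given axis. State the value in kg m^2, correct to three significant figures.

Solid disk: I_cm = (1/2)MR² = (1/2)(5.24)(0.164)² = 0.070468 kg m^2; centre at d = 0.164 m, so I = I_cm + Md² gives I = 0.070468 + (5.24)(0.164)² = 0.2114 kg m^2.
Thin rod: I_cm = (1/12)ML² = (1/12)(0.978)(0.89)² = 0.064556 kg m^2; centre at d = 0.164 + 0.164 + 0.445 = 0.773 m, so I = I_cm + Md² gives I = 0.064556 + (0.978)(0.773)² = 0.64894 kg m^2.
Thin ring: I_cm = MR² = (3.95)(0.196)² = 0.15174 kg m^2; centre at d = 0.164 + 0.164 + 0.445 + 0.445 + 0.196 = 1.414 m, so I = I_cm + Md² gives I = 0.15174 + (3.95)(1.414)² = 8.0494 kg m^2.
Total I = 0.2114 + 0.64894 + 8.0494 = 8.9097 kg m^2.

8.91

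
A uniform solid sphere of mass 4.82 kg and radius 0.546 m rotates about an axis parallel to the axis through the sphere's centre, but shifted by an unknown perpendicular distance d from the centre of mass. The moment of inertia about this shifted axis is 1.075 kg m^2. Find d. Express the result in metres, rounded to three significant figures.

0.322

About the centre-of-mass axis, I_cm = (2/5)MR² = (2/5)(4.82)(0.546)² = 0.57477 kg m^2.
Parallel axis theorem: I = I_cm + Md², so Md² = 1.075 − 0.57477 = 0.50023 kg m^2.
d = √(0.50023 / 4.82) = 0.32215 m.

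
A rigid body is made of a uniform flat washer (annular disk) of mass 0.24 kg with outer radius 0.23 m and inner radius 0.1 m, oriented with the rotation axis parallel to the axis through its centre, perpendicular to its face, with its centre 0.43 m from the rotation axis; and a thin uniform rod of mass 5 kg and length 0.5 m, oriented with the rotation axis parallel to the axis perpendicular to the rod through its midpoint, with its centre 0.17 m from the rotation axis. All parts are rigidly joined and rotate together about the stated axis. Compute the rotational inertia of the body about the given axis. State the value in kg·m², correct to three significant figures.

Annular disk: I_cm = (1/2)M(R²+r²) = (1/2)(0.24)[(0.23)² + (0.1)²] = 0.007548 kg·m²; centre at d = 0.43 m, so I = I_cm + Md² gives I = 0.007548 + (0.24)(0.43)² = 0.051924 kg·m².
Thin rod: I_cm = (1/12)ML² = (1/12)(5)(0.5)² = 0.10417 kg·m²; centre at d = 0.17 m, so I = I_cm + Md² gives I = 0.10417 + (5)(0.17)² = 0.24867 kg·m².
Total I = 0.051924 + 0.24867 = 0.30059 kg·m².

0.301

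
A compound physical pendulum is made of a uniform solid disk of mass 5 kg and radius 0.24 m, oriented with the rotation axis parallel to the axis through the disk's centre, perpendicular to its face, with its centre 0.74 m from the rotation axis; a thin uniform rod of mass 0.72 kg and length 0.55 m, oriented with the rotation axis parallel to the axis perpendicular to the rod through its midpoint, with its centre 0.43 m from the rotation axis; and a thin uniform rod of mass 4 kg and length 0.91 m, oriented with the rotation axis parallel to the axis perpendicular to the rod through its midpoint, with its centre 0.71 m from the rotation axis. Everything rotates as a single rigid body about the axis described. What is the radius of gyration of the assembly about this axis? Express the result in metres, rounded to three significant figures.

0.740

Solid disk: I_cm = (1/2)MR² = (1/2)(5)(0.24)² = 0.144 kg m²; centre at d = 0.74 m, so the parallel axis theorem gives I = 0.144 + (5)(0.74)² = 2.882 kg m².
Thin rod: I_cm = (1/12)ML² = (1/12)(0.72)(0.55)² = 0.01815 kg m²; centre at d = 0.43 m, so the parallel axis theorem gives I = 0.01815 + (0.72)(0.43)² = 0.15128 kg m².
Thin rod: I_cm = (1/12)ML² = (1/12)(4)(0.91)² = 0.27603 kg m²; centre at d = 0.71 m, so the parallel axis theorem gives I = 0.27603 + (4)(0.71)² = 2.2924 kg m².
Total I = 5.3257 kg m²; total mass M = 9.72 kg.
k = √(I/M) = √(5.3257/9.72) = 0.74021 m.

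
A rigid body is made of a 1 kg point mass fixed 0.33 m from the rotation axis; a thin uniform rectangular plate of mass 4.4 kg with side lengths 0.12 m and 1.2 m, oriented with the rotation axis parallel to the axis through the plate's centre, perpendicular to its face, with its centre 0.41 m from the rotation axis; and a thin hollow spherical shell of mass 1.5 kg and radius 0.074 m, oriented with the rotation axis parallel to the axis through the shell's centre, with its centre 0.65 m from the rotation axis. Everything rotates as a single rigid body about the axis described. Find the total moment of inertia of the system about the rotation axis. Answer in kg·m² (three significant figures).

2.02

Point mass: I_cm = 0; centre at d = 0.33 m, so the parallel axis theorem gives I = 0 + (1)(0.33)² = 0.1089 kg·m².
Rectangular plate: I_cm = (1/12)M(a²+b²) = (1/12)(4.4)[(0.12)² + (1.2)²] = 0.53328 kg·m²; centre at d = 0.41 m, so the parallel axis theorem gives I = 0.53328 + (4.4)(0.41)² = 1.2729 kg·m².
Spherical shell: I_cm = (2/3)MR² = (2/3)(1.5)(0.074)² = 0.005476 kg·m²; centre at d = 0.65 m, so the parallel axis theorem gives I = 0.005476 + (1.5)(0.65)² = 0.63923 kg·m².
Total I = 0.1089 + 1.2729 + 0.63923 = 2.021 kg·m².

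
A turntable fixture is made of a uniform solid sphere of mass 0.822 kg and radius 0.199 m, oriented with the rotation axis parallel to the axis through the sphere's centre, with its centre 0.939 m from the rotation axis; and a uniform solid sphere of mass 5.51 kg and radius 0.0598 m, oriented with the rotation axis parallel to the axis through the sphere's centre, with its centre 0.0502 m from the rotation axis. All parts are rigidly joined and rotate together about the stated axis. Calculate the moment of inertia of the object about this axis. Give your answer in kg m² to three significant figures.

0.760

Solid sphere: I_cm = (2/5)MR² = (2/5)(0.822)(0.199)² = 0.013021 kg m²; centre at d = 0.939 m, so I = I_cm + Md² gives I = 0.013021 + (0.822)(0.939)² = 0.7378 kg m².
Solid sphere: I_cm = (2/5)MR² = (2/5)(5.51)(0.0598)² = 0.0078816 kg m²; centre at d = 0.0502 m, so I = I_cm + Md² gives I = 0.0078816 + (5.51)(0.0502)² = 0.021767 kg m².
Total I = 0.7378 + 0.021767 = 0.75956 kg m².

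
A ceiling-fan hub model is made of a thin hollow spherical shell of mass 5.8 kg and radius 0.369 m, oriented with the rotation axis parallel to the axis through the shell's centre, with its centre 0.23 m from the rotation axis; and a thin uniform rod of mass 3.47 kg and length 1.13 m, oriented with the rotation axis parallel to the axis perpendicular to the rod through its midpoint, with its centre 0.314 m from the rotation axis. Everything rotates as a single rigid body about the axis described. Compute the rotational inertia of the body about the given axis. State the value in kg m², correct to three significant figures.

1.54

Spherical shell: I_cm = (2/3)MR² = (2/3)(5.8)(0.369)² = 0.52649 kg m²; centre at d = 0.23 m, so the parallel axis theorem gives I = 0.52649 + (5.8)(0.23)² = 0.83331 kg m².
Thin rod: I_cm = (1/12)ML² = (1/12)(3.47)(1.13)² = 0.36924 kg m²; centre at d = 0.314 m, so the parallel axis theorem gives I = 0.36924 + (3.47)(0.314)² = 0.71137 kg m².
Total I = 0.83331 + 0.71137 = 1.5447 kg m².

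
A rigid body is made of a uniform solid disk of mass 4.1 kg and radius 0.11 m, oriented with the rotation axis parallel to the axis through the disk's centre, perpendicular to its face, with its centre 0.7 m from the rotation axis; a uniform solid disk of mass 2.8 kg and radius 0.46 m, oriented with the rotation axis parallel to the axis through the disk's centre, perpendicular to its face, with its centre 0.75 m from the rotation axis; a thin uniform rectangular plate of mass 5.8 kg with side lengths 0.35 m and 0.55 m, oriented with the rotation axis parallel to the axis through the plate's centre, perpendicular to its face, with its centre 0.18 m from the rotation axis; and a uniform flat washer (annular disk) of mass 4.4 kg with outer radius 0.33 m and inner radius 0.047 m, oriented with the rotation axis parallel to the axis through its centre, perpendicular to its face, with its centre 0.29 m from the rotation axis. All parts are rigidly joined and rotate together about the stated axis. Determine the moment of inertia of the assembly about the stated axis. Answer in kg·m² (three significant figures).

Solid disk: I_cm = (1/2)MR² = (1/2)(4.1)(0.11)² = 0.024805 kg·m²; centre at d = 0.7 m, so I = I_cm + Md² gives I = 0.024805 + (4.1)(0.7)² = 2.0338 kg·m².
Solid disk: I_cm = (1/2)MR² = (1/2)(2.8)(0.46)² = 0.29624 kg·m²; centre at d = 0.75 m, so I = I_cm + Md² gives I = 0.29624 + (2.8)(0.75)² = 1.8712 kg·m².
Rectangular plate: I_cm = (1/12)M(a²+b²) = (1/12)(5.8)[(0.35)² + (0.55)²] = 0.20542 kg·m²; centre at d = 0.18 m, so I = I_cm + Md² gives I = 0.20542 + (5.8)(0.18)² = 0.39334 kg·m².
Annular disk: I_cm = (1/2)M(R²+r²) = (1/2)(4.4)[(0.33)² + (0.047)²] = 0.24444 kg·m²; centre at d = 0.29 m, so I = I_cm + Md² gives I = 0.24444 + (4.4)(0.29)² = 0.61448 kg·m².
Total I = 2.0338 + 1.8712 + 0.39334 + 0.61448 = 4.9129 kg·m².

4.91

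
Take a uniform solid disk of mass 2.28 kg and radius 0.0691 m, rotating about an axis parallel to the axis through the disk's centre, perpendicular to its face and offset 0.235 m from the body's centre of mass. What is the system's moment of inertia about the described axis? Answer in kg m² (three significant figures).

0.131

I_cm = (1/2)MR² = (1/2)(2.28)(0.0691)² = 0.0054433 kg m²; centre at d = 0.235 m, so the parallel axis theorem gives I = 0.0054433 + (2.28)(0.235)² = 0.13136 kg m².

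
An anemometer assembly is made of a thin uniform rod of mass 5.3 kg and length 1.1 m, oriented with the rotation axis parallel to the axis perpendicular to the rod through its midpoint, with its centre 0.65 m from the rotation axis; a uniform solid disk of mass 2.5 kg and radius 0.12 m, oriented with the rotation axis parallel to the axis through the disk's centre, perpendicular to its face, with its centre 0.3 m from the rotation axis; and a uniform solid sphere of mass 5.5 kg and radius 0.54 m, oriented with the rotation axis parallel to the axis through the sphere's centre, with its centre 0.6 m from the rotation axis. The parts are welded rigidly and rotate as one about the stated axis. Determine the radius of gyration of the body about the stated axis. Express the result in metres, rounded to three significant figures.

0.651

Thin rod: I_cm = (1/12)ML² = (1/12)(5.3)(1.1)² = 0.53442 kg m²; centre at d = 0.65 m, so the parallel axis theorem gives I = 0.53442 + (5.3)(0.65)² = 2.7737 kg m².
Solid disk: I_cm = (1/2)MR² = (1/2)(2.5)(0.12)² = 0.018 kg m²; centre at d = 0.3 m, so the parallel axis theorem gives I = 0.018 + (2.5)(0.3)² = 0.243 kg m².
Solid sphere: I_cm = (2/5)MR² = (2/5)(5.5)(0.54)² = 0.64152 kg m²; centre at d = 0.6 m, so the parallel axis theorem gives I = 0.64152 + (5.5)(0.6)² = 2.6215 kg m².
Total I = 5.6382 kg m²; total mass M = 13.3 kg.
k = √(I/M) = √(5.6382/13.3) = 0.65109 m.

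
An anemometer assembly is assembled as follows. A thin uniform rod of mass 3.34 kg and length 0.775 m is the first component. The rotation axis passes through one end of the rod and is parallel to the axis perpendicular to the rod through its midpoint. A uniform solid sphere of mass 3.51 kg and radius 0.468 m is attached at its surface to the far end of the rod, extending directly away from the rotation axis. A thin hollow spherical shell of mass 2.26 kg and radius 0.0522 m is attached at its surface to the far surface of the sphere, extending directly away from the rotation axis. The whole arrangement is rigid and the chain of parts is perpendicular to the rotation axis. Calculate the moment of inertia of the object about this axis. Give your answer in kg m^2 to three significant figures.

13.4

Thin rod: I_cm = (1/12)ML² = (1/12)(3.34)(0.775)² = 0.16717 kg m^2; centre at d = 0.3875 m, so I = I_cm + Md² gives I = 0.16717 + (3.34)(0.3875)² = 0.6687 kg m^2.
Solid sphere: I_cm = (2/5)MR² = (2/5)(3.51)(0.468)² = 0.30751 kg m^2; centre at d = 0.3875 + 0.3875 + 0.468 = 1.243 m, so I = I_cm + Md² gives I = 0.30751 + (3.51)(1.243)² = 5.7306 kg m^2.
Spherical shell: I_cm = (2/3)MR² = (2/3)(2.26)(0.0522)² = 0.0041054 kg m^2; centre at d = 0.3875 + 0.3875 + 0.468 + 0.468 + 0.0522 = 1.7632 m, so I = I_cm + Md² gives I = 0.0041054 + (2.26)(1.7632)² = 7.0302 kg m^2.
Total I = 0.6687 + 5.7306 + 7.0302 = 13.429 kg m^2.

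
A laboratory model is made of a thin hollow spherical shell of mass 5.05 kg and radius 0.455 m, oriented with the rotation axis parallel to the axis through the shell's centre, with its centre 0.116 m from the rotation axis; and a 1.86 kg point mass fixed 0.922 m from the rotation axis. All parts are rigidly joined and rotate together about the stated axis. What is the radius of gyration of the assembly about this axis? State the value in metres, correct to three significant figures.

Spherical shell: I_cm = (2/3)MR² = (2/3)(5.05)(0.455)² = 0.69698 kg·m²; centre at d = 0.116 m, so I = I_cm + Md² gives I = 0.69698 + (5.05)(0.116)² = 0.76494 kg·m².
Point mass: I_cm = 0; centre at d = 0.922 m, so I = I_cm + Md² gives I = 0 + (1.86)(0.922)² = 1.5812 kg·m².
Total I = 2.3461 kg·m²; total mass M = 6.91 kg.
k = √(I/M) = √(2.3461/6.91) = 0.58268 m.

0.583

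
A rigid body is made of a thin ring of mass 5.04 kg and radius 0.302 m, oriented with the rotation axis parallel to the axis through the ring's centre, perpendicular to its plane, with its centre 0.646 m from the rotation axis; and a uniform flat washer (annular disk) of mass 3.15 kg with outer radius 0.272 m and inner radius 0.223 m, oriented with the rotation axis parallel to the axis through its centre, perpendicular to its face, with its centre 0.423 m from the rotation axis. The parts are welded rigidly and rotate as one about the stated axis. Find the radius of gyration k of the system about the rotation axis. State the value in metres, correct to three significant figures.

0.637

Thin ring: I_cm = MR² = (5.04)(0.302)² = 0.45967 kg·m²; centre at d = 0.646 m, so the parallel axis theorem gives I = 0.45967 + (5.04)(0.646)² = 2.5629 kg·m².
Annular disk: I_cm = (1/2)M(R²+r²) = (1/2)(3.15)[(0.272)² + (0.223)²] = 0.19485 kg·m²; centre at d = 0.423 m, so the parallel axis theorem gives I = 0.19485 + (3.15)(0.423)² = 0.75847 kg·m².
Total I = 3.3214 kg·m²; total mass M = 8.19 kg.
k = √(I/M) = √(3.3214/8.19) = 0.63682 m.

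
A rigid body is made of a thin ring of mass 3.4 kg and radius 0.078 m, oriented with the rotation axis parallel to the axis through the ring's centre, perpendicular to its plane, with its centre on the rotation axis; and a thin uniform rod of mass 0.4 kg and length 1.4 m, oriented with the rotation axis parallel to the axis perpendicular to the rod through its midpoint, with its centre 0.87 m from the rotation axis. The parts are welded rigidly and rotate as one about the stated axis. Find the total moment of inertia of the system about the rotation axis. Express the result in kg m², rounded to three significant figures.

0.389

Thin ring: I_cm = MR² = (3.4)(0.078)² = 0.020686 kg m²; axis through the centre, so I = 0.020686 kg m².
Thin rod: I_cm = (1/12)ML² = (1/12)(0.4)(1.4)² = 0.065333 kg m²; centre at d = 0.87 m, so the parallel axis theorem gives I = 0.065333 + (0.4)(0.87)² = 0.36809 kg m².
Total I = 0.020686 + 0.36809 = 0.38878 kg m².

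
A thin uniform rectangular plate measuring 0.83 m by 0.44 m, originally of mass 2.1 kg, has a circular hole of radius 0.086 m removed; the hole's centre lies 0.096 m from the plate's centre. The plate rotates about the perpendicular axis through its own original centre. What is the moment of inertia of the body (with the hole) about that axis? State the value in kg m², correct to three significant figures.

Unpierced body about its centre: I₀ = (1/12)M(a²+b²) = (1/12)(2.1)[(0.83)² + (0.44)²] = 0.15444 kg m².
The removed disk has mass m = M·πr²/(ab) = (2.1)·π(0.086)²/(0.83·0.44) = 0.13361 kg (same uniform areal density).
Its moment of inertia about the rotation axis (parallel-axis theorem): I_hole = (1/2)mr² + md² = (1/2)(0.13361)(0.086)² + (0.13361)(0.096)² = 0.0017254 kg m².
Treating the hole as negative mass, I = I₀ − I_hole = 0.15444 − 0.0017254 = 0.15271 kg m².

0.153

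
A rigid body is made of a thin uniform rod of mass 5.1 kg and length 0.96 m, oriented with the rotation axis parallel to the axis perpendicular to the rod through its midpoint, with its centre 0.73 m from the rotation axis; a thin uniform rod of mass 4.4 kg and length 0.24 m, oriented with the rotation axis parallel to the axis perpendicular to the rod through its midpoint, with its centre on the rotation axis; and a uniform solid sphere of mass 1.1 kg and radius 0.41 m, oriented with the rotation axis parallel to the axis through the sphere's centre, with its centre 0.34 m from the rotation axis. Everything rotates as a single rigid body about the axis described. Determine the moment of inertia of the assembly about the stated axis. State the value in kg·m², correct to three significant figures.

Thin rod: I_cm = (1/12)ML² = (1/12)(5.1)(0.96)² = 0.39168 kg·m²; centre at d = 0.73 m, so I = I_cm + Md² gives I = 0.39168 + (5.1)(0.73)² = 3.1095 kg·m².
Thin rod: I_cm = (1/12)ML² = (1/12)(4.4)(0.24)² = 0.02112 kg·m²; axis through the centre, so I = 0.02112 kg·m².
Solid sphere: I_cm = (2/5)MR² = (2/5)(1.1)(0.41)² = 0.073964 kg·m²; centre at d = 0.34 m, so I = I_cm + Md² gives I = 0.073964 + (1.1)(0.34)² = 0.20112 kg·m².
Total I = 3.1095 + 0.02112 + 0.20112 = 3.3317 kg·m².

3.33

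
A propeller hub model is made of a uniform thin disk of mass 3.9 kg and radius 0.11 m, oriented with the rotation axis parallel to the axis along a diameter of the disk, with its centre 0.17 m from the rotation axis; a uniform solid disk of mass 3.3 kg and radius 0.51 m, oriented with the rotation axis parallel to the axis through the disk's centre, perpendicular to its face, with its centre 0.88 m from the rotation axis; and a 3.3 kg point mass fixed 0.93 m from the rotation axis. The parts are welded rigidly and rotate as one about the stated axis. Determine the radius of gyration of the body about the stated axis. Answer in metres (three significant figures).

Thin disk: I_cm = (1/4)MR² = (1/4)(3.9)(0.11)² = 0.011797 kg·m²; centre at d = 0.17 m, so I = I_cm + Md² gives I = 0.011797 + (3.9)(0.17)² = 0.12451 kg·m².
Solid disk: I_cm = (1/2)MR² = (1/2)(3.3)(0.51)² = 0.42916 kg·m²; centre at d = 0.88 m, so I = I_cm + Md² gives I = 0.42916 + (3.3)(0.88)² = 2.9847 kg·m².
Point mass: I_cm = 0; centre at d = 0.93 m, so I = I_cm + Md² gives I = 0 + (3.3)(0.93)² = 2.8542 kg·m².
Total I = 5.9634 kg·m²; total mass M = 10.5 kg.
k = √(I/M) = √(5.9634/10.5) = 0.75362 m.

0.754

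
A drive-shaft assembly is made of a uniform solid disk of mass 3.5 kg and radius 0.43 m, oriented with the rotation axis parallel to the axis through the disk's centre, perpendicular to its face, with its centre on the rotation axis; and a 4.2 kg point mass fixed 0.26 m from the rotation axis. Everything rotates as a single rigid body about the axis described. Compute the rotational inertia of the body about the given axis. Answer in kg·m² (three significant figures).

Solid disk: I_cm = (1/2)MR² = (1/2)(3.5)(0.43)² = 0.32357 kg·m²; axis through the centre, so I = 0.32357 kg·m².
Point mass: I_cm = 0; centre at d = 0.26 m, so the parallel axis theorem gives I = 0 + (4.2)(0.26)² = 0.28392 kg·m².
Total I = 0.32357 + 0.28392 = 0.6075 kg·m².

0.607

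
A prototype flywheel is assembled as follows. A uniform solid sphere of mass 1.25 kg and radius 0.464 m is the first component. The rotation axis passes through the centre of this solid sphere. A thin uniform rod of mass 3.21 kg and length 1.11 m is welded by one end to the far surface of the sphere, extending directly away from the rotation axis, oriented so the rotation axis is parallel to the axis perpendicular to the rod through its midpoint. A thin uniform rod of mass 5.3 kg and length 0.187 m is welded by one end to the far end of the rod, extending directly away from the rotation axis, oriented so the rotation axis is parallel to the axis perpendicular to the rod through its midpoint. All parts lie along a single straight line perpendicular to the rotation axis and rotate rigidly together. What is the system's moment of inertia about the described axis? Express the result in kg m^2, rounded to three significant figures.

Solid sphere: I_cm = (2/5)MR² = (2/5)(1.25)(0.464)² = 0.10765 kg m^2; axis through the centre, so I = 0.10765 kg m^2.
Thin rod: I_cm = (1/12)ML² = (1/12)(3.21)(1.11)² = 0.32959 kg m^2; centre at d = 0.464 + 0.555 = 1.019 m, so I = I_cm + Md² gives I = 0.32959 + (3.21)(1.019)² = 3.6627 kg m^2.
Thin rod: I_cm = (1/12)ML² = (1/12)(5.3)(0.187)² = 0.015445 kg m^2; centre at d = 0.464 + 0.555 + 0.555 + 0.0935 = 1.6675 m, so I = I_cm + Md² gives I = 0.015445 + (5.3)(1.6675)² = 14.752 kg m^2.
Total I = 0.10765 + 3.6627 + 14.752 = 18.523 kg m^2.

18.5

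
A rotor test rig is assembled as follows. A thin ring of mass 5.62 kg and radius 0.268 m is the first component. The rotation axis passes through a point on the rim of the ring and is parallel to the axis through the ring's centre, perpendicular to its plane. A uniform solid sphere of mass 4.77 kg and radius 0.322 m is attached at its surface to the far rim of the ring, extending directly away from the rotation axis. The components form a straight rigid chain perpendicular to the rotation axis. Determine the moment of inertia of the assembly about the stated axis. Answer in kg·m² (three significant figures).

4.52

Thin ring: I_cm = MR² = (5.62)(0.268)² = 0.40365 kg·m²; centre at d = 0.268 m, so the parallel axis theorem gives I = 0.40365 + (5.62)(0.268)² = 0.8073 kg·m².
Solid sphere: I_cm = (2/5)MR² = (2/5)(4.77)(0.322)² = 0.19783 kg·m²; centre at d = 0.268 + 0.268 + 0.322 = 0.858 m, so the parallel axis theorem gives I = 0.19783 + (4.77)(0.858)² = 3.7093 kg·m².
Total I = 0.8073 + 3.7093 = 4.5166 kg·m².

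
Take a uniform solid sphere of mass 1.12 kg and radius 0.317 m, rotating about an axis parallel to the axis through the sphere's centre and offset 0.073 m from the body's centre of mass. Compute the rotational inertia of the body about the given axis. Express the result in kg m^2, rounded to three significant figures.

I_cm = (2/5)MR² = (2/5)(1.12)(0.317)² = 0.045019 kg m^2; centre at d = 0.073 m, so the parallel axis theorem gives I = 0.045019 + (1.12)(0.073)² = 0.050988 kg m^2.

0.0510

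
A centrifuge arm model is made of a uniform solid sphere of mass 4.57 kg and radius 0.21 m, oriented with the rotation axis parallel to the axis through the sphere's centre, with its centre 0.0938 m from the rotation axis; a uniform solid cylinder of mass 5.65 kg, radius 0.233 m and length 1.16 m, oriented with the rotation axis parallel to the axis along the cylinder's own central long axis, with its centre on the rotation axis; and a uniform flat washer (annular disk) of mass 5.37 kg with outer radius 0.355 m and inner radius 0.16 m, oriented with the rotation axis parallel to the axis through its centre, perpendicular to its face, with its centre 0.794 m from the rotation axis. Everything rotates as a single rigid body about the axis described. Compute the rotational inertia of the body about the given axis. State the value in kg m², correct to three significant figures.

Solid sphere: I_cm = (2/5)MR² = (2/5)(4.57)(0.21)² = 0.080615 kg m²; centre at d = 0.0938 m, so I = I_cm + Md² gives I = 0.080615 + (4.57)(0.0938)² = 0.12082 kg m².
Solid cylinder: I_cm = (1/2)MR² = (1/2)(5.65)(0.233)² = 0.15337 kg m²; axis through the centre, so I = 0.15337 kg m².
Annular disk: I_cm = (1/2)M(R²+r²) = (1/2)(5.37)[(0.355)² + (0.16)²] = 0.40711 kg m²; centre at d = 0.794 m, so I = I_cm + Md² gives I = 0.40711 + (5.37)(0.794)² = 3.7926 kg m².
Total I = 0.12082 + 0.15337 + 3.7926 = 4.0667 kg m².

4.07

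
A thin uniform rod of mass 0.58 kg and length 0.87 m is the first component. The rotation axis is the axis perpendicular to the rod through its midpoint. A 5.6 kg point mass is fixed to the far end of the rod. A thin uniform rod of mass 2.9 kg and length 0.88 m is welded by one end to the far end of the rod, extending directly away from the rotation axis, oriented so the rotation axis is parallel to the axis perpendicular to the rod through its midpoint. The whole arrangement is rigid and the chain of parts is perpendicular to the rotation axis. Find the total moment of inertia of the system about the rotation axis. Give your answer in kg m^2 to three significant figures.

Thin rod: I_cm = (1/12)ML² = (1/12)(0.58)(0.87)² = 0.036583 kg m^2; axis through the centre, so I = 0.036583 kg m^2.
Point mass: I_cm = 0; centre at d = 0.435 m, so the parallel axis theorem gives I = 0 + (5.6)(0.435)² = 1.0597 kg m^2.
Thin rod: I_cm = (1/12)ML² = (1/12)(2.9)(0.88)² = 0.18715 kg m^2; centre at d = 0.435 + 0.44 = 0.875 m, so the parallel axis theorem gives I = 0.18715 + (2.9)(0.875)² = 2.4075 kg m^2.
Total I = 0.036583 + 1.0597 + 2.4075 = 3.5037 kg m^2.

3.50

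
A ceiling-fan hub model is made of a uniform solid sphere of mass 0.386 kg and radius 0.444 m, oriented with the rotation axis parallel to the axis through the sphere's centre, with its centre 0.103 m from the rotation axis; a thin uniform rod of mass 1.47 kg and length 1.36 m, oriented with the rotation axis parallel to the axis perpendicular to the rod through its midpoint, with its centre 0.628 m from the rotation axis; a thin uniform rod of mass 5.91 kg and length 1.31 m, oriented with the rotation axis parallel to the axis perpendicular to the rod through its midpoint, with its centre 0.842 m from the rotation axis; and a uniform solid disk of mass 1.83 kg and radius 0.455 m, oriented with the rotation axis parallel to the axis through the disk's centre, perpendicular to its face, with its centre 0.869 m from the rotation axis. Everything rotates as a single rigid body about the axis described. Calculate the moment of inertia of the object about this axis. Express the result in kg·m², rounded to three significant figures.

Solid sphere: I_cm = (2/5)MR² = (2/5)(0.386)(0.444)² = 0.030438 kg·m²; centre at d = 0.103 m, so I = I_cm + Md² gives I = 0.030438 + (0.386)(0.103)² = 0.034533 kg·m².
Thin rod: I_cm = (1/12)ML² = (1/12)(1.47)(1.36)² = 0.22658 kg·m²; centre at d = 0.628 m, so I = I_cm + Md² gives I = 0.22658 + (1.47)(0.628)² = 0.80632 kg·m².
Thin rod: I_cm = (1/12)ML² = (1/12)(5.91)(1.31)² = 0.84518 kg·m²; centre at d = 0.842 m, so I = I_cm + Md² gives I = 0.84518 + (5.91)(0.842)² = 5.0352 kg·m².
Solid disk: I_cm = (1/2)MR² = (1/2)(1.83)(0.455)² = 0.18943 kg·m²; centre at d = 0.869 m, so I = I_cm + Md² gives I = 0.18943 + (1.83)(0.869)² = 1.5714 kg·m².
Total I = 0.034533 + 0.80632 + 5.0352 + 1.5714 = 7.4474 kg·m².

7.45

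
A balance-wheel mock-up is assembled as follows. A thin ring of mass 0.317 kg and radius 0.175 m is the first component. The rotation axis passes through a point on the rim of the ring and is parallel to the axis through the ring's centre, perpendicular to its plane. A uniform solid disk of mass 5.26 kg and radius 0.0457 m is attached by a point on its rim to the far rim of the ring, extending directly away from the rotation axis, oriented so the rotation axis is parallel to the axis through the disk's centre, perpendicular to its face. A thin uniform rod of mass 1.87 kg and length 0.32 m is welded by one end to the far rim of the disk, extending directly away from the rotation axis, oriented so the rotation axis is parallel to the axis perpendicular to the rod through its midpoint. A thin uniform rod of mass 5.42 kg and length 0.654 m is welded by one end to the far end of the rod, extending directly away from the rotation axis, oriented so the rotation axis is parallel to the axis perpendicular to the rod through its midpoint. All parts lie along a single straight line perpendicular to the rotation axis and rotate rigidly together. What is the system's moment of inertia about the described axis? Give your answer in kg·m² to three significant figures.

8.15

Thin ring: I_cm = MR² = (0.317)(0.175)² = 0.0097081 kg·m²; centre at d = 0.175 m, so I = I_cm + Md² gives I = 0.0097081 + (0.317)(0.175)² = 0.019416 kg·m².
Solid disk: I_cm = (1/2)MR² = (1/2)(5.26)(0.0457)² = 0.0054927 kg·m²; centre at d = 0.175 + 0.175 + 0.0457 = 0.3957 m, so I = I_cm + Md² gives I = 0.0054927 + (5.26)(0.3957)² = 0.8291 kg·m².
Thin rod: I_cm = (1/12)ML² = (1/12)(1.87)(0.32)² = 0.015957 kg·m²; centre at d = 0.175 + 0.175 + 0.0457 + 0.0457 + 0.16 = 0.6014 m, so I = I_cm + Md² gives I = 0.015957 + (1.87)(0.6014)² = 0.6923 kg·m².
Thin rod: I_cm = (1/12)ML² = (1/12)(5.42)(0.654)² = 0.19319 kg·m²; centre at d = 0.175 + 0.175 + 0.0457 + 0.0457 + 0.16 + 0.16 + 0.327 = 1.0884 m, so I = I_cm + Md² gives I = 0.19319 + (5.42)(1.0884)² = 6.6138 kg·m².
Total I = 0.019416 + 0.8291 + 0.6923 + 6.6138 = 8.1546 kg·m².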